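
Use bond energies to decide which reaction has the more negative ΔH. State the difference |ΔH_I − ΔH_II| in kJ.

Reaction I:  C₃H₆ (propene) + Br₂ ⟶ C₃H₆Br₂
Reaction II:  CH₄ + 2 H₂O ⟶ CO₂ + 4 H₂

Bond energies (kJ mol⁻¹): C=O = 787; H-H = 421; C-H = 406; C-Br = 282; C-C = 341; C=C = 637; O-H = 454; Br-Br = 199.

Reaction I:
  Bonds broken (reactants):
    Br-Br: 1 × 199 = 199
    C-C: 1 × 341 = 341
    C-H: 6 × 406 = 2436
    C=C: 1 × 637 = 637
    Σ(broken) = 3613 kJ
  Bonds formed (products):
    C-Br: 2 × 282 = 564
    C-C: 2 × 341 = 682
    C-H: 6 × 406 = 2436
    Σ(formed) = 3682 kJ
  ΔH_I = 3613 − 3682 = −69 kJ
Reaction II:
  Bonds broken (reactants):
    C-H: 4 × 406 = 1624
    O-H: 4 × 454 = 1816
    Σ(broken) = 3440 kJ
  Bonds formed (products):
    C=O: 2 × 787 = 1574
    H-H: 4 × 421 = 1684
    Σ(formed) = 3258 kJ
  ΔH_II = 3440 − 3258 = +182 kJ
ΔH_I − ΔH_II = −251 kJ, so reaction I has the more negative ΔH; |ΔH_I − ΔH_II| = 251 kJ.

Reaction I, by 251 kJ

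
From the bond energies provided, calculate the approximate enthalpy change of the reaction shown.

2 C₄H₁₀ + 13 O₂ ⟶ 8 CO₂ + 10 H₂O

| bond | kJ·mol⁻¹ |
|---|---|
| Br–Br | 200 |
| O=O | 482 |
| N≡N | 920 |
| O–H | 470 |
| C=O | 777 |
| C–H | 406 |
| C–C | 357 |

Bonds broken (reactants):
  C–C: 6 × 357 = 2142
  C–H: 20 × 406 = 8120
  O=O: 13 × 482 = 6266
  Σ(broken) = 16528 kJ
Bonds formed (products):
  C=O: 16 × 777 = 12432
  O–H: 20 × 470 = 9400
  Σ(formed) = 21832 kJ
ΔH = Σ(broken) − Σ(formed) = 16528 − 21832 = −5304 kJ

ΔH ≈ −5304 kJ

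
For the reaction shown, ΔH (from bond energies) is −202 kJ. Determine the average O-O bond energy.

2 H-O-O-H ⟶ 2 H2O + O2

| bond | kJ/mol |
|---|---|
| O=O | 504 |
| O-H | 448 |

Let D be the O-O bond energy.
Σ(broken) = 4×448 + 2×D = 1792 + 2D
Σ(formed) = 4×448 + 1×504 = 2296
ΔH = Σ(broken) − Σ(formed) = (1792 + 2D) − (2296) = −504 + 2D
Setting this equal to −202 kJ gives 2D = 302, so D = 151 kJ/mol.

D(O-O) ≈ 151 kJ/mol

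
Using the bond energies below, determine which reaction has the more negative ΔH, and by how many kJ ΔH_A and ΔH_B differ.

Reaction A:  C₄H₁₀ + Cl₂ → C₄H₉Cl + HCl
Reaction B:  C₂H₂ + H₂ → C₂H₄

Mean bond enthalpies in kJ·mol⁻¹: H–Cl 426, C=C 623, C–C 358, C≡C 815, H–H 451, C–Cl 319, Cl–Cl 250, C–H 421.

Reaction B, by 125 kJ

Reaction A:
  Bonds broken (reactants):
    C–C: 3 × 358 = 1074
    C–H: 10 × 421 = 4210
    Cl–Cl: 1 × 250 = 250
    Σ(broken) = 5534 kJ
  Bonds formed (products):
    C–C: 3 × 358 = 1074
    C–Cl: 1 × 319 = 319
    C–H: 9 × 421 = 3789
    H–Cl: 1 × 426 = 426
    Σ(formed) = 5608 kJ
  ΔH_A = 5534 − 5608 = −74 kJ
Reaction B:
  Bonds broken (reactants):
    C≡C: 1 × 815 = 815
    C–H: 2 × 421 = 842
    H–H: 1 × 451 = 451
    Σ(broken) = 2108 kJ
  Bonds formed (products):
    C–H: 4 × 421 = 1684
    C=C: 1 × 623 = 623
    Σ(formed) = 2307 kJ
  ΔH_B = 2108 − 2307 = −199 kJ
ΔH_A − ΔH_B = +125 kJ, so reaction B has the more negative ΔH; |ΔH_A − ΔH_B| = 125 kJ.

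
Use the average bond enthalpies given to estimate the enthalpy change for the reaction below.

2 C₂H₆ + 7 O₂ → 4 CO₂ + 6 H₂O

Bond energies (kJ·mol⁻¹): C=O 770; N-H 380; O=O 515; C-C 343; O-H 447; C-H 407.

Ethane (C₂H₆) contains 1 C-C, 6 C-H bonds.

Bonds broken (reactants):
  C-C: 2 × 343 = 686
  C-H: 12 × 407 = 4884
  O=O: 7 × 515 = 3605
  Σ(broken) = 9175 kJ
Bonds formed (products):
  C=O: 8 × 770 = 6160
  O-H: 12 × 447 = 5364
  Σ(formed) = 11524 kJ
ΔH = Σ(broken) − Σ(formed) = 9175 − 11524 = −2349 kJ

ΔH ≈ −2349 kJ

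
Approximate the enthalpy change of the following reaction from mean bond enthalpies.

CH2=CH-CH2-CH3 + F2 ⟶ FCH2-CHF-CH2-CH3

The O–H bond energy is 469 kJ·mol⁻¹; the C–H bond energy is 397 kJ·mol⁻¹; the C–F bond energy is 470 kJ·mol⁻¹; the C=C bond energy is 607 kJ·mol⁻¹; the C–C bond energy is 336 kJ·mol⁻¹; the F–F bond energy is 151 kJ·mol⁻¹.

ΔH ≈ −518 kJ

Bonds broken (reactants):
  C–C: 2 × 336 = 672
  C–H: 8 × 397 = 3176
  C=C: 1 × 607 = 607
  F–F: 1 × 151 = 151
  Σ(broken) = 4606 kJ
Bonds formed (products):
  C–C: 3 × 336 = 1008
  C–F: 2 × 470 = 940
  C–H: 8 × 397 = 3176
  Σ(formed) = 5124 kJ
ΔH = Σ(broken) − Σ(formed) = 4606 − 5124 = −518 kJ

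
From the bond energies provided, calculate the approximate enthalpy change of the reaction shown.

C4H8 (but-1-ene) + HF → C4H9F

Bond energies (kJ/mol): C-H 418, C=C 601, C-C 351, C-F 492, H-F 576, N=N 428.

Bonds broken (reactants):
  C-C: 2 × 351 = 702
  C-H: 8 × 418 = 3344
  C=C: 1 × 601 = 601
  H-F: 1 × 576 = 576
  Σ(broken) = 5223 kJ
Bonds formed (products):
  C-C: 3 × 351 = 1053
  C-F: 1 × 492 = 492
  C-H: 9 × 418 = 3762
  Σ(formed) = 5307 kJ
ΔH = Σ(broken) − Σ(formed) = 5223 − 5307 = −84 kJ

ΔH ≈ −84 kJ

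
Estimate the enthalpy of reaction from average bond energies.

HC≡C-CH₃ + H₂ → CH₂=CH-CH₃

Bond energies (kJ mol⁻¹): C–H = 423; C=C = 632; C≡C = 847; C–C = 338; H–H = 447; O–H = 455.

ΔH ≈ −184 kJ

Bonds broken (reactants):
  C≡C: 1 × 847 = 847
  C–C: 1 × 338 = 338
  C–H: 4 × 423 = 1692
  H–H: 1 × 447 = 447
  Σ(broken) = 3324 kJ
Bonds formed (products):
  C–C: 1 × 338 = 338
  C–H: 6 × 423 = 2538
  C=C: 1 × 632 = 632
  Σ(formed) = 3508 kJ
ΔH = Σ(broken) − Σ(formed) = 3324 − 3508 = −184 kJ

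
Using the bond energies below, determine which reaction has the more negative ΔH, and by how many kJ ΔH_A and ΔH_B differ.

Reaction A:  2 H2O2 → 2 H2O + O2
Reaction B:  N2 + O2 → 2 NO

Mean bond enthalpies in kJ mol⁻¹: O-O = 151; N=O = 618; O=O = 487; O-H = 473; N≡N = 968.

Reaction A, by 404 kJ

Reaction A:
  Bonds broken (reactants):
    O-H: 4 × 473 = 1892
    O-O: 2 × 151 = 302
    Σ(broken) = 2194 kJ
  Bonds formed (products):
    O-H: 4 × 473 = 1892
    O=O: 1 × 487 = 487
    Σ(formed) = 2379 kJ
  ΔH_A = 2194 − 2379 = −185 kJ
Reaction B:
  Bonds broken (reactants):
    N≡N: 1 × 968 = 968
    O=O: 1 × 487 = 487
    Σ(broken) = 1455 kJ
  Bonds formed (products):
    N=O: 2 × 618 = 1236
    Σ(formed) = 1236 kJ
  ΔH_B = 1455 − 1236 = +219 kJ
ΔH_A − ΔH_B = −404 kJ, so reaction A has the more negative ΔH; |ΔH_A − ΔH_B| = 404 kJ.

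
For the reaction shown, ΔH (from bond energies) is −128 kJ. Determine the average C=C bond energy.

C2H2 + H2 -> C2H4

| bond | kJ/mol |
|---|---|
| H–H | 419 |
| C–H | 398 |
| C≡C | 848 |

D(C=C) ≈ 599 kJ/mol

Let D be the C=C bond energy.
Σ(broken) = 1×848 + 2×398 + 1×419 = 2063
Σ(formed) = 4×398 + 1×D = 1592 + D
ΔH = Σ(broken) − Σ(formed) = (2063) − (1592 + D) = +471 − D
Setting this equal to −128 kJ gives D = 599 kJ/mol.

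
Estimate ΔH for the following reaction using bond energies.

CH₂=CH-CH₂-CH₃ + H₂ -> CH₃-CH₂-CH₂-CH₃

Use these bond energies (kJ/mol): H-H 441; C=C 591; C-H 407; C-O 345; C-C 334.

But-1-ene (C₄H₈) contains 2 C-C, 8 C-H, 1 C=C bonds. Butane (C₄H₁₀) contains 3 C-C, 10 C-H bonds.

Bonds broken (reactants):
  C-C: 2 × 334 = 668
  C-H: 8 × 407 = 3256
  C=C: 1 × 591 = 591
  H-H: 1 × 441 = 441
  Σ(broken) = 4956 kJ
Bonds formed (products):
  C-C: 3 × 334 = 1002
  C-H: 10 × 407 = 4070
  Σ(formed) = 5072 kJ
ΔH = Σ(broken) − Σ(formed) = 4956 − 5072 = −116 kJ

ΔH ≈ −116 kJ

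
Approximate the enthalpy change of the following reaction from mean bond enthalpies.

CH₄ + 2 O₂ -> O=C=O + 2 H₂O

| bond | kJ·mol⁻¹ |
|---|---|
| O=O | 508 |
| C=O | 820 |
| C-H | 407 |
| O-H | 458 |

ΔH ≈ −828 kJ

Bonds broken (reactants):
  C-H: 4 × 407 = 1628
  O=O: 2 × 508 = 1016
  Σ(broken) = 2644 kJ
Bonds formed (products):
  C=O: 2 × 820 = 1640
  O-H: 4 × 458 = 1832
  Σ(formed) = 3472 kJ
ΔH = Σ(broken) − Σ(formed) = 2644 − 3472 = −828 kJ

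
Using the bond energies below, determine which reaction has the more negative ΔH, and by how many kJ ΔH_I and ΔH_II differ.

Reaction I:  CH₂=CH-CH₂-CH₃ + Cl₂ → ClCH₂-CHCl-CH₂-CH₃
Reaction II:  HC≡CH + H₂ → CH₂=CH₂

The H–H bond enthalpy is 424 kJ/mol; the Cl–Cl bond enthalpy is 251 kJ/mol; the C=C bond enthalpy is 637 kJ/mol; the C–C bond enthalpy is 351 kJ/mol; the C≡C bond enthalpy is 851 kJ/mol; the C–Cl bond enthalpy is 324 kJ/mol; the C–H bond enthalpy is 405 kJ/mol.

Reaction I:
  Bonds broken (reactants):
    C–C: 2 × 351 = 702
    C–H: 8 × 405 = 3240
    C=C: 1 × 637 = 637
    Cl–Cl: 1 × 251 = 251
    Σ(broken) = 4830 kJ
  Bonds formed (products):
    C–C: 3 × 351 = 1053
    C–Cl: 2 × 324 = 648
    C–H: 8 × 405 = 3240
    Σ(formed) = 4941 kJ
  ΔH_I = 4830 − 4941 = −111 kJ
Reaction II:
  Bonds broken (reactants):
    C≡C: 1 × 851 = 851
    C–H: 2 × 405 = 810
    H–H: 1 × 424 = 424
    Σ(broken) = 2085 kJ
  Bonds formed (products):
    C–H: 4 × 405 = 1620
    C=C: 1 × 637 = 637
    Σ(formed) = 2257 kJ
  ΔH_II = 2085 − 2257 = −172 kJ
ΔH_I − ΔH_II = +61 kJ, so reaction II has the more negative ΔH; |ΔH_I − ΔH_II| = 61 kJ.

Reaction II, by 61 kJ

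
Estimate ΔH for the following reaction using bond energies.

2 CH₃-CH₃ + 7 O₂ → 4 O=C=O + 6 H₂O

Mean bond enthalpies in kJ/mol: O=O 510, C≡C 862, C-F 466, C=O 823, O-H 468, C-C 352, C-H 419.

ΔH ≈ −2898 kJ

Bonds broken (reactants):
  C-C: 2 × 352 = 704
  C-H: 12 × 419 = 5028
  O=O: 7 × 510 = 3570
  Σ(broken) = 9302 kJ
Bonds formed (products):
  C=O: 8 × 823 = 6584
  O-H: 12 × 468 = 5616
  Σ(formed) = 12200 kJ
ΔH = Σ(broken) − Σ(formed) = 9302 − 12200 = −2898 kJ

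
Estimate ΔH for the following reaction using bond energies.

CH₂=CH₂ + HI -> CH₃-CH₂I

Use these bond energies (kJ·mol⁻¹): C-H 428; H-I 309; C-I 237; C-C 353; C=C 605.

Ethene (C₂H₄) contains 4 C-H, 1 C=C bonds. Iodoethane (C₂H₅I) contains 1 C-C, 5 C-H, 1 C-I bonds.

ΔH ≈ −104 kJ

Bonds broken (reactants):
  C-H: 4 × 428 = 1712
  C=C: 1 × 605 = 605
  H-I: 1 × 309 = 309
  Σ(broken) = 2626 kJ
Bonds formed (products):
  C-C: 1 × 353 = 353
  C-H: 5 × 428 = 2140
  C-I: 1 × 237 = 237
  Σ(formed) = 2730 kJ
ΔH = Σ(broken) − Σ(formed) = 2626 − 2730 = −104 kJ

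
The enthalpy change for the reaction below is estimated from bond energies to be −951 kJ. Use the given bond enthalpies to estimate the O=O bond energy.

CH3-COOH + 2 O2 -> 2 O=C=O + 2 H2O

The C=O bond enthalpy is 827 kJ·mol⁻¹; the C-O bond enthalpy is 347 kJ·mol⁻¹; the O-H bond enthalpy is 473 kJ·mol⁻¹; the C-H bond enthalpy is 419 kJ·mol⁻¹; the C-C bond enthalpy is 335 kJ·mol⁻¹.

D(O=O) ≈ 505 kJ/mol

Let D be the O=O bond energy.
Σ(broken) = 1×335 + 3×419 + 1×347 + 1×827 + 1×473 + 2×D = 3239 + 2D
Σ(formed) = 4×827 + 4×473 = 5200
ΔH = Σ(broken) − Σ(formed) = (3239 + 2D) − (5200) = −1961 + 2D
Setting this equal to −951 kJ gives 2D = 1010, so D = 505 kJ/mol.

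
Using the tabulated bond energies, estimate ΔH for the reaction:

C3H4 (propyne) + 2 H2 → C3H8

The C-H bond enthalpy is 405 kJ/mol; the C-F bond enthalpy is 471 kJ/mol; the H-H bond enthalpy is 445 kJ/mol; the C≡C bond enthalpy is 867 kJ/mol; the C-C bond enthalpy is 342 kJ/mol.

ΔH ≈ −205 kJ

Bonds broken (reactants):
  C≡C: 1 × 867 = 867
  C-C: 1 × 342 = 342
  C-H: 4 × 405 = 1620
  H-H: 2 × 445 = 890
  Σ(broken) = 3719 kJ
Bonds formed (products):
  C-C: 2 × 342 = 684
  C-H: 8 × 405 = 3240
  Σ(formed) = 3924 kJ
ΔH = Σ(broken) − Σ(formed) = 3719 − 3924 = −205 kJ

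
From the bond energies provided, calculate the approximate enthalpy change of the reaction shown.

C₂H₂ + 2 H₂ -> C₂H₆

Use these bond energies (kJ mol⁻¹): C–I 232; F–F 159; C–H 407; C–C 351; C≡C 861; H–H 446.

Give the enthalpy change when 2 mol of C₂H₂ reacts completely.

Bonds broken (reactants):
  C≡C: 1 × 861 = 861
  C–H: 2 × 407 = 814
  H–H: 2 × 446 = 892
  Σ(broken) = 2567 kJ
Bonds formed (products):
  C–C: 1 × 351 = 351
  C–H: 6 × 407 = 2442
  Σ(formed) = 2793 kJ
ΔH = Σ(broken) − Σ(formed) = 2567 − 2793 = −226 kJ
For 2× the reaction as written: 2 × (−226) = −452 kJ

ΔH = −452 kJ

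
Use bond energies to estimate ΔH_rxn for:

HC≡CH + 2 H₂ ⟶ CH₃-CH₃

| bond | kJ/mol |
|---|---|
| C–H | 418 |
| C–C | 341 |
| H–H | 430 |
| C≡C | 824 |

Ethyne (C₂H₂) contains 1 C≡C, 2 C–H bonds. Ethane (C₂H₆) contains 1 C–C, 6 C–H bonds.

ΔH ≈ −329 kJ

Bonds broken (reactants):
  C≡C: 1 × 824 = 824
  C–H: 2 × 418 = 836
  H–H: 2 × 430 = 860
  Σ(broken) = 2520 kJ
Bonds formed (products):
  C–C: 1 × 341 = 341
  C–H: 6 × 418 = 2508
  Σ(formed) = 2849 kJ
ΔH = Σ(broken) − Σ(formed) = 2520 − 2849 = −329 kJ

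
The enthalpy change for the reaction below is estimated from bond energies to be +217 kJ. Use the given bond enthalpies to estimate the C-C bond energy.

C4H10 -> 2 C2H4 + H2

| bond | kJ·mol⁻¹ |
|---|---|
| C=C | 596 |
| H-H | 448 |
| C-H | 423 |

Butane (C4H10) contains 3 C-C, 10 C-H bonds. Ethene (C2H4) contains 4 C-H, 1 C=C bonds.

D(C-C) ≈ 337 kJ/mol

Let D be the C-C bond energy.
Σ(broken) = 3×D + 10×423 = 4230 + 3D
Σ(formed) = 8×423 + 2×596 + 1×448 = 5024
ΔH = Σ(broken) − Σ(formed) = (4230 + 3D) − (5024) = −794 + 3D
Setting this equal to +217 kJ gives 3D = 1011, so D = 337 kJ/mol.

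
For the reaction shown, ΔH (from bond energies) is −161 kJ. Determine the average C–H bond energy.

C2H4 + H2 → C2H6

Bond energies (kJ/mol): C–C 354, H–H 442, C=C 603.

Let D be the C–H bond energy.
Σ(broken) = 4×D + 1×603 + 1×442 = 1045 + 4D
Σ(formed) = 1×354 + 6×D = 354 + 6D
ΔH = Σ(broken) − Σ(formed) = (1045 + 4D) − (354 + 6D) = +691 − 2D
Setting this equal to −161 kJ gives 2D = 852, so D = 426 kJ/mol.

D(C–H) ≈ 426 kJ/mol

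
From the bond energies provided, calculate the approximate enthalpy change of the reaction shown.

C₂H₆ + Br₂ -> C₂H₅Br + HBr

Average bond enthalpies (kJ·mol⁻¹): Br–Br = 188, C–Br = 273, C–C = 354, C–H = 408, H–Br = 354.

Bonds broken (reactants):
  Br–Br: 1 × 188 = 188
  C–C: 1 × 354 = 354
  C–H: 6 × 408 = 2448
  Σ(broken) = 2990 kJ
Bonds formed (products):
  C–Br: 1 × 273 = 273
  C–C: 1 × 354 = 354
  C–H: 5 × 408 = 2040
  H–Br: 1 × 354 = 354
  Σ(formed) = 3021 kJ
ΔH = Σ(broken) − Σ(formed) = 2990 − 3021 = −31 kJ

ΔH ≈ −31 kJ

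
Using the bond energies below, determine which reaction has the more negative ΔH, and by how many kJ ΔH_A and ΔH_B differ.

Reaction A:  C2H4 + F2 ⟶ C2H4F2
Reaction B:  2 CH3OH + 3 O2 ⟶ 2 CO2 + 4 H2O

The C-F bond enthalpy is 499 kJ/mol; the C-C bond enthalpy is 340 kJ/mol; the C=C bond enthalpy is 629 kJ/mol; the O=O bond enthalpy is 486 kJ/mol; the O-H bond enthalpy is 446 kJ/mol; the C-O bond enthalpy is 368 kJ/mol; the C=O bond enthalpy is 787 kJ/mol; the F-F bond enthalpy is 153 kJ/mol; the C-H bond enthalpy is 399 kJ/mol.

Reaction A:
  Bonds broken (reactants):
    C-H: 4 × 399 = 1596
    C=C: 1 × 629 = 629
    F-F: 1 × 153 = 153
    Σ(broken) = 2378 kJ
  Bonds formed (products):
    C-C: 1 × 340 = 340
    C-F: 2 × 499 = 998
    C-H: 4 × 399 = 1596
    Σ(formed) = 2934 kJ
  ΔH_A = 2378 − 2934 = −556 kJ
Reaction B:
  Bonds broken (reactants):
    C-H: 6 × 399 = 2394
    C-O: 2 × 368 = 736
    O-H: 2 × 446 = 892
    O=O: 3 × 486 = 1458
    Σ(broken) = 5480 kJ
  Bonds formed (products):
    C=O: 4 × 787 = 3148
    O-H: 8 × 446 = 3568
    Σ(formed) = 6716 kJ
  ΔH_B = 5480 − 6716 = −1236 kJ
ΔH_A − ΔH_B = +680 kJ, so reaction B has the more negative ΔH; |ΔH_A − ΔH_B| = 680 kJ.

Reaction B, by 680 kJ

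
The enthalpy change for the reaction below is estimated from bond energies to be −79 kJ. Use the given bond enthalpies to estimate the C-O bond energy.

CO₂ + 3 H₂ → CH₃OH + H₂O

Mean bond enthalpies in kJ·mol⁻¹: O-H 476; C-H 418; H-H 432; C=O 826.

Let D be the C-O bond energy.
Σ(broken) = 2×826 + 3×432 = 2948
Σ(formed) = 3×418 + 1×D + 3×476 = 2682 + D
ΔH = Σ(broken) − Σ(formed) = (2948) − (2682 + D) = +266 − D
Setting this equal to −79 kJ gives D = 345 kJ/mol.

D(C-O) ≈ 345 kJ/mol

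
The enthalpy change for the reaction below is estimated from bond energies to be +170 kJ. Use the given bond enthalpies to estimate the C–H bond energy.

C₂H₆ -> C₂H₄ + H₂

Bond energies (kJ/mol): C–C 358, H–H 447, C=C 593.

Let D be the C–H bond energy.
Σ(broken) = 1×358 + 6×D = 358 + 6D
Σ(formed) = 4×D + 1×593 + 1×447 = 1040 + 4D
ΔH = Σ(broken) − Σ(formed) = (358 + 6D) − (1040 + 4D) = −682 + 2D
Setting this equal to +170 kJ gives 2D = 852, so D = 426 kJ/mol.

D(C–H) ≈ 426 kJ/mol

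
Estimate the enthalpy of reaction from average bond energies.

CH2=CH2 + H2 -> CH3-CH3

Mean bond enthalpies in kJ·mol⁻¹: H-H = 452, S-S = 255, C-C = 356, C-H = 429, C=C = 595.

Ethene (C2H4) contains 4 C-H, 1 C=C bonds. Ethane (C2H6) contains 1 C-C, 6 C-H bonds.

ΔH ≈ −167 kJ

Bonds broken (reactants):
  C-H: 4 × 429 = 1716
  C=C: 1 × 595 = 595
  H-H: 1 × 452 = 452
  Σ(broken) = 2763 kJ
Bonds formed (products):
  C-C: 1 × 356 = 356
  C-H: 6 × 429 = 2574
  Σ(formed) = 2930 kJ
ΔH = Σ(broken) − Σ(formed) = 2763 − 2930 = −167 kJ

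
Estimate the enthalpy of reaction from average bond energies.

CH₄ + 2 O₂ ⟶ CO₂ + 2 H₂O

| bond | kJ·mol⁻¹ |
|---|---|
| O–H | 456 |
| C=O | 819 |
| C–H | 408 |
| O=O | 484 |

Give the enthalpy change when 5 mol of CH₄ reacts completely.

Bonds broken (reactants):
  C–H: 4 × 408 = 1632
  O=O: 2 × 484 = 968
  Σ(broken) = 2600 kJ
Bonds formed (products):
  C=O: 2 × 819 = 1638
  O–H: 4 × 456 = 1824
  Σ(formed) = 3462 kJ
ΔH = Σ(broken) − Σ(formed) = 2600 − 3462 = −862 kJ
For 5× the reaction as written: 5 × (−862) = −4310 kJ

ΔH = −4310 kJ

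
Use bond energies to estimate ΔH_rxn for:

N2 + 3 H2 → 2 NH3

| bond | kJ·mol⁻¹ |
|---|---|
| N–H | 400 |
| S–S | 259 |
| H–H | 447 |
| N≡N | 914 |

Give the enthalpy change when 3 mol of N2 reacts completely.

Bonds broken (reactants):
  H–H: 3 × 447 = 1341
  N≡N: 1 × 914 = 914
  Σ(broken) = 2255 kJ
Bonds formed (products):
  N–H: 6 × 400 = 2400
  Σ(formed) = 2400 kJ
ΔH = Σ(broken) − Σ(formed) = 2255 − 2400 = −145 kJ
For 3× the reaction as written: 3 × (−145) = −435 kJ

ΔH = −435 kJ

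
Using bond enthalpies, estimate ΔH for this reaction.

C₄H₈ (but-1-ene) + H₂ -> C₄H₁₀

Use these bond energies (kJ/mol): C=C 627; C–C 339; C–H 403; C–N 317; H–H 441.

ΔH ≈ −77 kJ

Bonds broken (reactants):
  C–C: 2 × 339 = 678
  C–H: 8 × 403 = 3224
  C=C: 1 × 627 = 627
  H–H: 1 × 441 = 441
  Σ(broken) = 4970 kJ
Bonds formed (products):
  C–C: 3 × 339 = 1017
  C–H: 10 × 403 = 4030
  Σ(formed) = 5047 kJ
ΔH = Σ(broken) − Σ(formed) = 4970 − 5047 = −77 kJ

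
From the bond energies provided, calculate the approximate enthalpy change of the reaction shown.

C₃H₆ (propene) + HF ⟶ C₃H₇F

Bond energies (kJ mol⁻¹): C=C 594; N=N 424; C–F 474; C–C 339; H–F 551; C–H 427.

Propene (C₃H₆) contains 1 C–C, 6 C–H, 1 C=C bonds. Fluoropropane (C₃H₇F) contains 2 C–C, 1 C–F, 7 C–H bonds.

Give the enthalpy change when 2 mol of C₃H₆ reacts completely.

ΔH = −190 kJ

Bonds broken (reactants):
  C–C: 1 × 339 = 339
  C–H: 6 × 427 = 2562
  C=C: 1 × 594 = 594
  H–F: 1 × 551 = 551
  Σ(broken) = 4046 kJ
Bonds formed (products):
  C–C: 2 × 339 = 678
  C–F: 1 × 474 = 474
  C–H: 7 × 427 = 2989
  Σ(formed) = 4141 kJ
ΔH = Σ(broken) − Σ(formed) = 4046 − 4141 = −95 kJ
For 2× the reaction as written: 2 × (−95) = −190 kJ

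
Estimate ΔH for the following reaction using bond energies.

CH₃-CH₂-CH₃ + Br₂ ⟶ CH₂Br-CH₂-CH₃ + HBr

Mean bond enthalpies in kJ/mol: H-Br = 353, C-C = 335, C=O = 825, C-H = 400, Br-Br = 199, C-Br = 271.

ΔH ≈ −25 kJ

Bonds broken (reactants):
  Br-Br: 1 × 199 = 199
  C-C: 2 × 335 = 670
  C-H: 8 × 400 = 3200
  Σ(broken) = 4069 kJ
Bonds formed (products):
  C-Br: 1 × 271 = 271
  C-C: 2 × 335 = 670
  C-H: 7 × 400 = 2800
  H-Br: 1 × 353 = 353
  Σ(formed) = 4094 kJ
ΔH = Σ(broken) − Σ(formed) = 4069 − 4094 = −25 kJ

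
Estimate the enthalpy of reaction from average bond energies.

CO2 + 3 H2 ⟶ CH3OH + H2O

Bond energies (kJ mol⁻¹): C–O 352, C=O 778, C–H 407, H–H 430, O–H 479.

ΔH ≈ −164 kJ

Bonds broken (reactants):
  C=O: 2 × 778 = 1556
  H–H: 3 × 430 = 1290
  Σ(broken) = 2846 kJ
Bonds formed (products):
  C–H: 3 × 407 = 1221
  C–O: 1 × 352 = 352
  O–H: 3 × 479 = 1437
  Σ(formed) = 3010 kJ
ΔH = Σ(broken) − Σ(formed) = 2846 − 3010 = −164 kJ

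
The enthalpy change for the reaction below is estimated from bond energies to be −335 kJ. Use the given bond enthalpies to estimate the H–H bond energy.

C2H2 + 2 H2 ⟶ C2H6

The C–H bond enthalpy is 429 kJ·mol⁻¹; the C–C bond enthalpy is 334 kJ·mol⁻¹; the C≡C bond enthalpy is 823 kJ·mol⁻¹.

Let D be the H–H bond energy.
Σ(broken) = 1×823 + 2×429 + 2×D = 1681 + 2D
Σ(formed) = 1×334 + 6×429 = 2908
ΔH = Σ(broken) − Σ(formed) = (1681 + 2D) − (2908) = −1227 + 2D
Setting this equal to −335 kJ gives 2D = 892, so D = 446 kJ/mol.

D(H–H) ≈ 446 kJ/mol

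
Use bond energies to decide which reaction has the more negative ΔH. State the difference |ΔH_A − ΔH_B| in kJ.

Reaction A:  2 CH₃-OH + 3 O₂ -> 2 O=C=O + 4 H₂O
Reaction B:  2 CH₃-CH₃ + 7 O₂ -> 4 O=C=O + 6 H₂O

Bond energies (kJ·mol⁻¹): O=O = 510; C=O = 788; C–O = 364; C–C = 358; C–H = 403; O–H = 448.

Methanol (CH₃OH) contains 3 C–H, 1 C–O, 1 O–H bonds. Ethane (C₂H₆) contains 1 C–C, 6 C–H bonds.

Reaction B, by 1394 kJ

Reaction A:
  Bonds broken (reactants):
    C–H: 6 × 403 = 2418
    C–O: 2 × 364 = 728
    O–H: 2 × 448 = 896
    O=O: 3 × 510 = 1530
    Σ(broken) = 5572 kJ
  Bonds formed (products):
    C=O: 4 × 788 = 3152
    O–H: 8 × 448 = 3584
    Σ(formed) = 6736 kJ
  ΔH_A = 5572 − 6736 = −1164 kJ
Reaction B:
  Bonds broken (reactants):
    C–C: 2 × 358 = 716
    C–H: 12 × 403 = 4836
    O=O: 7 × 510 = 3570
    Σ(broken) = 9122 kJ
  Bonds formed (products):
    C=O: 8 × 788 = 6304
    O–H: 12 × 448 = 5376
    Σ(formed) = 11680 kJ
  ΔH_B = 9122 − 11680 = −2558 kJ
ΔH_A − ΔH_B = +1394 kJ, so reaction B has the more negative ΔH; |ΔH_A − ΔH_B| = 1394 kJ.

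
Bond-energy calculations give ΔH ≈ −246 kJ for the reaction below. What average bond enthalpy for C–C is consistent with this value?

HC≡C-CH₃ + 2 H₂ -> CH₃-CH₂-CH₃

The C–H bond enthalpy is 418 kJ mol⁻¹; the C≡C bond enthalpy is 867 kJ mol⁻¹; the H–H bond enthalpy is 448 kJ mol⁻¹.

D(C–C) ≈ 337 kJ/mol

Let D be the C–C bond energy.
Σ(broken) = 1×867 + 1×D + 4×418 + 2×448 = 3435 + D
Σ(formed) = 2×D + 8×418 = 3344 + 2D
ΔH = Σ(broken) − Σ(formed) = (3435 + D) − (3344 + 2D) = +91 − D
Setting this equal to −246 kJ gives D = 337 kJ/mol.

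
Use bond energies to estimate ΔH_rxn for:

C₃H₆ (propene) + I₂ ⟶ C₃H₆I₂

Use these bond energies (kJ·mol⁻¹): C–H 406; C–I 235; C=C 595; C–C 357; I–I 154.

ΔH ≈ −78 kJ

Bonds broken (reactants):
  C–C: 1 × 357 = 357
  C–H: 6 × 406 = 2436
  C=C: 1 × 595 = 595
  I–I: 1 × 154 = 154
  Σ(broken) = 3542 kJ
Bonds formed (products):
  C–C: 2 × 357 = 714
  C–H: 6 × 406 = 2436
  C–I: 2 × 235 = 470
  Σ(formed) = 3620 kJ
ΔH = Σ(broken) − Σ(formed) = 3542 − 3620 = −78 kJ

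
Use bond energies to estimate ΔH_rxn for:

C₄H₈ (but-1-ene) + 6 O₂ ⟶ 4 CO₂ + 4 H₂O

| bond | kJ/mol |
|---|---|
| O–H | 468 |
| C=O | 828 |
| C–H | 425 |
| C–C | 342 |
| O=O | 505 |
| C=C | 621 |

Bonds broken (reactants):
  C–C: 2 × 342 = 684
  C–H: 8 × 425 = 3400
  C=C: 1 × 621 = 621
  O=O: 6 × 505 = 3030
  Σ(broken) = 7735 kJ
Bonds formed (products):
  C=O: 8 × 828 = 6624
  O–H: 8 × 468 = 3744
  Σ(formed) = 10368 kJ
ΔH = Σ(broken) − Σ(formed) = 7735 − 10368 = −2633 kJ

ΔH ≈ −2633 kJ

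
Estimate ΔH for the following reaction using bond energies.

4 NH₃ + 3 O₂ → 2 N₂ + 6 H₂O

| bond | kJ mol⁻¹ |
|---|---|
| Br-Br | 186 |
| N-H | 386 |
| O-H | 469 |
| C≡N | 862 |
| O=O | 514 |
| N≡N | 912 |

ΔH ≈ −1278 kJ

Bonds broken (reactants):
  N-H: 12 × 386 = 4632
  O=O: 3 × 514 = 1542
  Σ(broken) = 6174 kJ
Bonds formed (products):
  N≡N: 2 × 912 = 1824
  O-H: 12 × 469 = 5628
  Σ(formed) = 7452 kJ
ΔH = Σ(broken) − Σ(formed) = 6174 − 7452 = −1278 kJ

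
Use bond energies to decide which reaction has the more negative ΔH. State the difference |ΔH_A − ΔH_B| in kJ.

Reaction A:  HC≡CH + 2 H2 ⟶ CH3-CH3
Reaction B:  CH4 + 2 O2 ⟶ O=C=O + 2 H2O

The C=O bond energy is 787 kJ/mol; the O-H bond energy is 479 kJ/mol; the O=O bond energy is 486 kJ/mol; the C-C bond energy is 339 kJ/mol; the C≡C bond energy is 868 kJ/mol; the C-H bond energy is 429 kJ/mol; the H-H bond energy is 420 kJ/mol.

Reaction A:
  Bonds broken (reactants):
    C≡C: 1 × 868 = 868
    C-H: 2 × 429 = 858
    H-H: 2 × 420 = 840
    Σ(broken) = 2566 kJ
  Bonds formed (products):
    C-C: 1 × 339 = 339
    C-H: 6 × 429 = 2574
    Σ(formed) = 2913 kJ
  ΔH_A = 2566 − 2913 = −347 kJ
Reaction B:
  Bonds broken (reactants):
    C-H: 4 × 429 = 1716
    O=O: 2 × 486 = 972
    Σ(broken) = 2688 kJ
  Bonds formed (products):
    C=O: 2 × 787 = 1574
    O-H: 4 × 479 = 1916
    Σ(formed) = 3490 kJ
  ΔH_B = 2688 − 3490 = −802 kJ
ΔH_A − ΔH_B = +455 kJ, so reaction B has the more negative ΔH; |ΔH_A − ΔH_B| = 455 kJ.

Reaction B, by 455 kJ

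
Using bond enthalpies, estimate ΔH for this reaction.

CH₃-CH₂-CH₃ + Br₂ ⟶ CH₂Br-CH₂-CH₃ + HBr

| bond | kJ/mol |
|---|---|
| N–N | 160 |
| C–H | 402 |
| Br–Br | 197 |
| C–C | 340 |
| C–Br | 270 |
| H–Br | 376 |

Bonds broken (reactants):
  Br–Br: 1 × 197 = 197
  C–C: 2 × 340 = 680
  C–H: 8 × 402 = 3216
  Σ(broken) = 4093 kJ
Bonds formed (products):
  C–Br: 1 × 270 = 270
  C–C: 2 × 340 = 680
  C–H: 7 × 402 = 2814
  H–Br: 1 × 376 = 376
  Σ(formed) = 4140 kJ
ΔH = Σ(broken) − Σ(formed) = 4093 − 4140 = −47 kJ

ΔH ≈ −47 kJ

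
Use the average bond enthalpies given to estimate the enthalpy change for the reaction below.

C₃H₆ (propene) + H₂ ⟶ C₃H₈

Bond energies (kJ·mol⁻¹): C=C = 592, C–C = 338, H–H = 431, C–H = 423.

ΔH ≈ −161 kJ

Bonds broken (reactants):
  C–C: 1 × 338 = 338
  C–H: 6 × 423 = 2538
  C=C: 1 × 592 = 592
  H–H: 1 × 431 = 431
  Σ(broken) = 3899 kJ
Bonds formed (products):
  C–C: 2 × 338 = 676
  C–H: 8 × 423 = 3384
  Σ(formed) = 4060 kJ
ΔH = Σ(broken) − Σ(formed) = 3899 − 4060 = −161 kJ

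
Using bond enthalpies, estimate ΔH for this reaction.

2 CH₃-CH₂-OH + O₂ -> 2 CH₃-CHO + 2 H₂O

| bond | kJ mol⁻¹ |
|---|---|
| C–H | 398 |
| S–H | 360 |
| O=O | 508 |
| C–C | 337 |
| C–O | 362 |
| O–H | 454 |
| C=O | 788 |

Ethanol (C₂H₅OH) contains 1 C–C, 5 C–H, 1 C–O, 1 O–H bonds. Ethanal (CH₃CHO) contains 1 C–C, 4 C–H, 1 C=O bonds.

Bonds broken (reactants):
  C–C: 2 × 337 = 674
  C–H: 10 × 398 = 3980
  C–O: 2 × 362 = 724
  O–H: 2 × 454 = 908
  O=O: 1 × 508 = 508
  Σ(broken) = 6794 kJ
Bonds formed (products):
  C–C: 2 × 337 = 674
  C–H: 8 × 398 = 3184
  C=O: 2 × 788 = 1576
  O–H: 4 × 454 = 1816
  Σ(formed) = 7250 kJ
ΔH = Σ(broken) − Σ(formed) = 6794 − 7250 = −456 kJ

ΔH ≈ −456 kJ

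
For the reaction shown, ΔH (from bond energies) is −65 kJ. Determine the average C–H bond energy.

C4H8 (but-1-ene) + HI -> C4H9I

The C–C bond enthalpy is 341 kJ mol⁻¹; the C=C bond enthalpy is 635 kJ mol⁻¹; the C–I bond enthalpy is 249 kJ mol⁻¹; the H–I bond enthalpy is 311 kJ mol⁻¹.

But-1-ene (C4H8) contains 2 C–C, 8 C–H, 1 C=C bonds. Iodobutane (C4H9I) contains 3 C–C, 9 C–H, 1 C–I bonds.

Let D be the C–H bond energy.
Σ(broken) = 2×341 + 8×D + 1×635 + 1×311 = 1628 + 8D
Σ(formed) = 3×341 + 9×D + 1×249 = 1272 + 9D
ΔH = Σ(broken) − Σ(formed) = (1628 + 8D) − (1272 + 9D) = +356 − D
Setting this equal to −65 kJ gives D = 421 kJ/mol.

D(C–H) ≈ 421 kJ/mol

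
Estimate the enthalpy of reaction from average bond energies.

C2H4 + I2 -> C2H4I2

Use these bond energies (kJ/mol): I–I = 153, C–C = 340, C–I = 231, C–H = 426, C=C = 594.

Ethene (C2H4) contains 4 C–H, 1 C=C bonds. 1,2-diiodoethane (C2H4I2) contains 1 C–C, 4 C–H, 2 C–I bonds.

ΔH ≈ −55 kJ

Bonds broken (reactants):
  C–H: 4 × 426 = 1704
  C=C: 1 × 594 = 594
  I–I: 1 × 153 = 153
  Σ(broken) = 2451 kJ
Bonds formed (products):
  C–C: 1 × 340 = 340
  C–H: 4 × 426 = 1704
  C–I: 2 × 231 = 462
  Σ(formed) = 2506 kJ
ΔH = Σ(broken) − Σ(formed) = 2451 − 2506 = −55 kJ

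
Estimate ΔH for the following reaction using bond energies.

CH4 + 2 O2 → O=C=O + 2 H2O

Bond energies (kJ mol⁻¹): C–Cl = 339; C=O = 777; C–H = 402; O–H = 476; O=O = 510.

ΔH ≈ −830 kJ

Bonds broken (reactants):
  C–H: 4 × 402 = 1608
  O=O: 2 × 510 = 1020
  Σ(broken) = 2628 kJ
Bonds formed (products):
  C=O: 2 × 777 = 1554
  O–H: 4 × 476 = 1904
  Σ(formed) = 3458 kJ
ΔH = Σ(broken) − Σ(formed) = 2628 − 3458 = −830 kJ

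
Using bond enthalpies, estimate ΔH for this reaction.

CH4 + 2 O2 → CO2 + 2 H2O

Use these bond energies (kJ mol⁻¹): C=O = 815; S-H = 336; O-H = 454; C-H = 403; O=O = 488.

ΔH ≈ −858 kJ

Bonds broken (reactants):
  C-H: 4 × 403 = 1612
  O=O: 2 × 488 = 976
  Σ(broken) = 2588 kJ
Bonds formed (products):
  C=O: 2 × 815 = 1630
  O-H: 4 × 454 = 1816
  Σ(formed) = 3446 kJ
ΔH = Σ(broken) − Σ(formed) = 2588 − 3446 = −858 kJ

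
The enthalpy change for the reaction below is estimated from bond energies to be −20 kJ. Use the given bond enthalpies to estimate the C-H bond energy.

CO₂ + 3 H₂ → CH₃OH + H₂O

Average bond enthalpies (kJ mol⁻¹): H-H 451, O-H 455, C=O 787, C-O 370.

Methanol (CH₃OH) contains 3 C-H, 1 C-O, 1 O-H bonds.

D(C-H) ≈ 404 kJ/mol

Let D be the C-H bond energy.
Σ(broken) = 2×787 + 3×451 = 2927
Σ(formed) = 3×D + 1×370 + 3×455 = 1735 + 3D
ΔH = Σ(broken) − Σ(formed) = (2927) − (1735 + 3D) = +1192 − 3D
Setting this equal to −20 kJ gives 3D = 1212, so D = 404 kJ/mol.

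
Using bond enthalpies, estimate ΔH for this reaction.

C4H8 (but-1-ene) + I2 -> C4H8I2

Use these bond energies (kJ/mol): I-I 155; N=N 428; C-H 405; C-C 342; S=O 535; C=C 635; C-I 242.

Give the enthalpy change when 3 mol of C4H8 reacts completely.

Bonds broken (reactants):
  C-C: 2 × 342 = 684
  C-H: 8 × 405 = 3240
  C=C: 1 × 635 = 635
  I-I: 1 × 155 = 155
  Σ(broken) = 4714 kJ
Bonds formed (products):
  C-C: 3 × 342 = 1026
  C-H: 8 × 405 = 3240
  C-I: 2 × 242 = 484
  Σ(formed) = 4750 kJ
ΔH = Σ(broken) − Σ(formed) = 4714 − 4750 = −36 kJ
For 3× the reaction as written: 3 × (−36) = −108 kJ

ΔH = −108 kJ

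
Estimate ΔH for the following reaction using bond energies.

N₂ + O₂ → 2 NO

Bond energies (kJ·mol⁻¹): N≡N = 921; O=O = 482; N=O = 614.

Bonds broken (reactants):
  N≡N: 1 × 921 = 921
  O=O: 1 × 482 = 482
  Σ(broken) = 1403 kJ
Bonds formed (products):
  N=O: 2 × 614 = 1228
  Σ(formed) = 1228 kJ
ΔH = Σ(broken) − Σ(formed) = 1403 − 1228 = +175 kJ

ΔH ≈ +175 kJ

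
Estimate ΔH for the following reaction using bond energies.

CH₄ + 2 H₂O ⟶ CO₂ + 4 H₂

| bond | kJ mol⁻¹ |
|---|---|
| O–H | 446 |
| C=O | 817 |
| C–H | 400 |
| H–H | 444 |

Bonds broken (reactants):
  C–H: 4 × 400 = 1600
  O–H: 4 × 446 = 1784
  Σ(broken) = 3384 kJ
Bonds formed (products):
  C=O: 2 × 817 = 1634
  H–H: 4 × 444 = 1776
  Σ(formed) = 3410 kJ
ΔH = Σ(broken) − Σ(formed) = 3384 − 3410 = −26 kJ

ΔH ≈ −26 kJ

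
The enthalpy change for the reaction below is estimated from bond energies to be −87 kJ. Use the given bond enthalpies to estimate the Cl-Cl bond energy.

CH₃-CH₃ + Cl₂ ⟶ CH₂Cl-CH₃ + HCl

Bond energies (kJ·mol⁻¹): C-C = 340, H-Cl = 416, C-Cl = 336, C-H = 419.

Let D be the Cl-Cl bond energy.
Σ(broken) = 1×340 + 6×419 + 1×D = 2854 + D
Σ(formed) = 1×340 + 1×336 + 5×419 + 1×416 = 3187
ΔH = Σ(broken) − Σ(formed) = (2854 + D) − (3187) = −333 + D
Setting this equal to −87 kJ gives D = 246 kJ/mol.

D(Cl-Cl) ≈ 246 kJ/mol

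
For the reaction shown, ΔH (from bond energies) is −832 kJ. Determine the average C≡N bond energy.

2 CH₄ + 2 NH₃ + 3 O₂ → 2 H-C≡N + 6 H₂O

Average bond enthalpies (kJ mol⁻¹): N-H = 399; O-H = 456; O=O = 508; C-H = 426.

D(C≡N) ≈ 917 kJ/mol

Let D be the C≡N bond energy.
Σ(broken) = 8×426 + 6×399 + 3×508 = 7326
Σ(formed) = 2×D + 2×426 + 12×456 = 6324 + 2D
ΔH = Σ(broken) − Σ(formed) = (7326) − (6324 + 2D) = +1002 − 2D
Setting this equal to −832 kJ gives 2D = 1834, so D = 917 kJ/mol.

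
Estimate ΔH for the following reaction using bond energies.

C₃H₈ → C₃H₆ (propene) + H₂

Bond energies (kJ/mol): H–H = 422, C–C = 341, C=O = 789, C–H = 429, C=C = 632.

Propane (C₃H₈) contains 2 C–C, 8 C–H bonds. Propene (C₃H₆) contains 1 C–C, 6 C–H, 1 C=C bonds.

Bonds broken (reactants):
  C–C: 2 × 341 = 682
  C–H: 8 × 429 = 3432
  Σ(broken) = 4114 kJ
Bonds formed (products):
  C–C: 1 × 341 = 341
  C–H: 6 × 429 = 2574
  C=C: 1 × 632 = 632
  H–H: 1 × 422 = 422
  Σ(formed) = 3969 kJ
ΔH = Σ(broken) − Σ(formed) = 4114 − 3969 = +145 kJ

ΔH ≈ +145 kJ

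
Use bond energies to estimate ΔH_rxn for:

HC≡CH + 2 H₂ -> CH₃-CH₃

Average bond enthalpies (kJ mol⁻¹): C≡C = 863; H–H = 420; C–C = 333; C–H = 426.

ΔH ≈ −334 kJ

Bonds broken (reactants):
  C≡C: 1 × 863 = 863
  C–H: 2 × 426 = 852
  H–H: 2 × 420 = 840
  Σ(broken) = 2555 kJ
Bonds formed (products):
  C–C: 1 × 333 = 333
  C–H: 6 × 426 = 2556
  Σ(formed) = 2889 kJ
ΔH = Σ(broken) − Σ(formed) = 2555 − 2889 = −334 kJ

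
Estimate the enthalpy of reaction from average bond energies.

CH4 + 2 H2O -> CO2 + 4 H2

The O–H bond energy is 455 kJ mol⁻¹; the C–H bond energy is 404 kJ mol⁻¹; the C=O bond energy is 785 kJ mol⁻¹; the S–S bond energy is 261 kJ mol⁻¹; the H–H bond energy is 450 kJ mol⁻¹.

Bonds broken (reactants):
  C–H: 4 × 404 = 1616
  O–H: 4 × 455 = 1820
  Σ(broken) = 3436 kJ
Bonds formed (products):
  C=O: 2 × 785 = 1570
  H–H: 4 × 450 = 1800
  Σ(formed) = 3370 kJ
ΔH = Σ(broken) − Σ(formed) = 3436 − 3370 = +66 kJ

ΔH ≈ +66 kJ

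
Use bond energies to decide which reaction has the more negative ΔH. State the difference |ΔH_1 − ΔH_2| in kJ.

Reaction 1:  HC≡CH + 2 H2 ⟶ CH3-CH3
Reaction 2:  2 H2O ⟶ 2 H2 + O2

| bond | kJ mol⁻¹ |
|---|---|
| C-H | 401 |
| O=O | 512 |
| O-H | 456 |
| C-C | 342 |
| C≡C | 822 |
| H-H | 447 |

Reaction 1, by 648 kJ

Reaction 1:
  Bonds broken (reactants):
    C≡C: 1 × 822 = 822
    C-H: 2 × 401 = 802
    H-H: 2 × 447 = 894
    Σ(broken) = 2518 kJ
  Bonds formed (products):
    C-C: 1 × 342 = 342
    C-H: 6 × 401 = 2406
    Σ(formed) = 2748 kJ
  ΔH_1 = 2518 − 2748 = −230 kJ
Reaction 2:
  Bonds broken (reactants):
    O-H: 4 × 456 = 1824
    Σ(broken) = 1824 kJ
  Bonds formed (products):
    H-H: 2 × 447 = 894
    O=O: 1 × 512 = 512
    Σ(formed) = 1406 kJ
  ΔH_2 = 1824 − 1406 = +418 kJ
ΔH_1 − ΔH_2 = −648 kJ, so reaction 1 has the more negative ΔH; |ΔH_1 − ΔH_2| = 648 kJ.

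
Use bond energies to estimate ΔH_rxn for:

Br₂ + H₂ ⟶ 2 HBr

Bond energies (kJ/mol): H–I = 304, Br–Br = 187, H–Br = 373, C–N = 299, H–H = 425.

ΔH ≈ −134 kJ

Bonds broken (reactants):
  Br–Br: 1 × 187 = 187
  H–H: 1 × 425 = 425
  Σ(broken) = 612 kJ
Bonds formed (products):
  H–Br: 2 × 373 = 746
  Σ(formed) = 746 kJ
ΔH = Σ(broken) − Σ(formed) = 612 − 746 = −134 kJ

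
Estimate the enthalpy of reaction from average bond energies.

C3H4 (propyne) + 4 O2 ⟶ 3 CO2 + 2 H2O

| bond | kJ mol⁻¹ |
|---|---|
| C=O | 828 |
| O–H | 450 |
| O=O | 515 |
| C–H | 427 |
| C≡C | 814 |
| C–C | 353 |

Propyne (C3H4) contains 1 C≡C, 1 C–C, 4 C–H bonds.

ΔH ≈ −1833 kJ

Bonds broken (reactants):
  C≡C: 1 × 814 = 814
  C–C: 1 × 353 = 353
  C–H: 4 × 427 = 1708
  O=O: 4 × 515 = 2060
  Σ(broken) = 4935 kJ
Bonds formed (products):
  C=O: 6 × 828 = 4968
  O–H: 4 × 450 = 1800
  Σ(formed) = 6768 kJ
ΔH = Σ(broken) − Σ(formed) = 4935 − 6768 = −1833 kJ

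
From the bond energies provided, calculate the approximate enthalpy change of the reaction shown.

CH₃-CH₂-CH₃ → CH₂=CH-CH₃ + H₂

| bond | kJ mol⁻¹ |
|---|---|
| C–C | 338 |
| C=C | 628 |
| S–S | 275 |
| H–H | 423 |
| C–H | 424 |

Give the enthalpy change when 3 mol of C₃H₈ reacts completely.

Bonds broken (reactants):
  C–C: 2 × 338 = 676
  C–H: 8 × 424 = 3392
  Σ(broken) = 4068 kJ
Bonds formed (products):
  C–C: 1 × 338 = 338
  C–H: 6 × 424 = 2544
  C=C: 1 × 628 = 628
  H–H: 1 × 423 = 423
  Σ(formed) = 3933 kJ
ΔH = Σ(broken) − Σ(formed) = 4068 − 3933 = +135 kJ
For 3× the reaction as written: 3 × (+135) = +405 kJ

ΔH = +405 kJ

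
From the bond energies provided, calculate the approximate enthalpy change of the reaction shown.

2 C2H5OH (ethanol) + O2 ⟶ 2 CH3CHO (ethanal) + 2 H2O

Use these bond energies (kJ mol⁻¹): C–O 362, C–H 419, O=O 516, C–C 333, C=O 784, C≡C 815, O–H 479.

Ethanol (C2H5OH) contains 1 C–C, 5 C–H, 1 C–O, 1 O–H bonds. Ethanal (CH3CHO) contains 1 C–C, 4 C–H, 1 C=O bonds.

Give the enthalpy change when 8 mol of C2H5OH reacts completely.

ΔH = −1792 kJ

Bonds broken (reactants):
  C–C: 2 × 333 = 666
  C–H: 10 × 419 = 4190
  C–O: 2 × 362 = 724
  O–H: 2 × 479 = 958
  O=O: 1 × 516 = 516
  Σ(broken) = 7054 kJ
Bonds formed (products):
  C–C: 2 × 333 = 666
  C–H: 8 × 419 = 3352
  C=O: 2 × 784 = 1568
  O–H: 4 × 479 = 1916
  Σ(formed) = 7502 kJ
ΔH = Σ(broken) − Σ(formed) = 7054 − 7502 = −448 kJ
For 4× the reaction as written: 4 × (−448) = −1792 kJ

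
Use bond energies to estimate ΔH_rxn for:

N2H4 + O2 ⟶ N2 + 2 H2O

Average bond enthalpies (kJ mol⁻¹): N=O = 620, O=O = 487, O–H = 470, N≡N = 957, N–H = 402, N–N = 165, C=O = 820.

ΔH ≈ −577 kJ

Bonds broken (reactants):
  N–H: 4 × 402 = 1608
  N–N: 1 × 165 = 165
  O=O: 1 × 487 = 487
  Σ(broken) = 2260 kJ
Bonds formed (products):
  N≡N: 1 × 957 = 957
  O–H: 4 × 470 = 1880
  Σ(formed) = 2837 kJ
ΔH = Σ(broken) − Σ(formed) = 2260 − 2837 = −577 kJ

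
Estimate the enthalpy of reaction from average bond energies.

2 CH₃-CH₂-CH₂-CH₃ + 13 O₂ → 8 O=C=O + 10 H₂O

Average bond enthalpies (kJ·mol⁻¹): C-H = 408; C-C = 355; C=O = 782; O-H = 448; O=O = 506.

Bonds broken (reactants):
  C-C: 6 × 355 = 2130
  C-H: 20 × 408 = 8160
  O=O: 13 × 506 = 6578
  Σ(broken) = 16868 kJ
Bonds formed (products):
  C=O: 16 × 782 = 12512
  O-H: 20 × 448 = 8960
  Σ(formed) = 21472 kJ
ΔH = Σ(broken) − Σ(formed) = 16868 − 21472 = −4604 kJ

ΔH ≈ −4604 kJ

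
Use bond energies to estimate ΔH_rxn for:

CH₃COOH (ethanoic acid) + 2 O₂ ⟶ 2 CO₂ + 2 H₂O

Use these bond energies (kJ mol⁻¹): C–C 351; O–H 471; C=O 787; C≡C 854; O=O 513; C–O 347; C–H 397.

ΔH ≈ −859 kJ

Bonds broken (reactants):
  C–C: 1 × 351 = 351
  C–H: 3 × 397 = 1191
  C–O: 1 × 347 = 347
  C=O: 1 × 787 = 787
  O–H: 1 × 471 = 471
  O=O: 2 × 513 = 1026
  Σ(broken) = 4173 kJ
Bonds formed (products):
  C=O: 4 × 787 = 3148
  O–H: 4 × 471 = 1884
  Σ(formed) = 5032 kJ
ΔH = Σ(broken) − Σ(formed) = 4173 − 5032 = −859 kJ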